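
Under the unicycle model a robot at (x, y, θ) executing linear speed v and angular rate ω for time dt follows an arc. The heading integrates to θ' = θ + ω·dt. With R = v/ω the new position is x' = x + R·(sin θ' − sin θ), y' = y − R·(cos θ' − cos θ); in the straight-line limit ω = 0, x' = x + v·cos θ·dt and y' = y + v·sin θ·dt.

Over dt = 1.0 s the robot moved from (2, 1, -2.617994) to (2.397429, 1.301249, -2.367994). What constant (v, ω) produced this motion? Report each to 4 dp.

Δθ = -2.367994 − -2.617994 = 0.250000
ω = Δθ/dt = 0.250000/1.0 = 0.2500
R = Δx/(sin θ' − sin θ) = -2.0000
v = R·ω = -2.0000·0.2500 = -0.5000

v = -0.5000, ω = 0.2500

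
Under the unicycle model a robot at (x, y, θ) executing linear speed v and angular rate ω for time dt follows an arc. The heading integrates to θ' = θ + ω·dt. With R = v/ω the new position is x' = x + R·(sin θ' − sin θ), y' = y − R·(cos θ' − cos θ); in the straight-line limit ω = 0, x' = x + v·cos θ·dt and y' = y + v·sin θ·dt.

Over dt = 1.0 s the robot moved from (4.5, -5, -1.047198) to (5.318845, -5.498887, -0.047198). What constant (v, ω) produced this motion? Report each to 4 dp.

v = 1.0000, ω = 1.0000

Δθ = -0.047198 − -1.047198 = 1.000000
ω = Δθ/dt = 1.000000/1.0 = 1.0000
R = Δx/(sin θ' − sin θ) = 1.0000
v = R·ω = 1.0000·1.0000 = 1.0000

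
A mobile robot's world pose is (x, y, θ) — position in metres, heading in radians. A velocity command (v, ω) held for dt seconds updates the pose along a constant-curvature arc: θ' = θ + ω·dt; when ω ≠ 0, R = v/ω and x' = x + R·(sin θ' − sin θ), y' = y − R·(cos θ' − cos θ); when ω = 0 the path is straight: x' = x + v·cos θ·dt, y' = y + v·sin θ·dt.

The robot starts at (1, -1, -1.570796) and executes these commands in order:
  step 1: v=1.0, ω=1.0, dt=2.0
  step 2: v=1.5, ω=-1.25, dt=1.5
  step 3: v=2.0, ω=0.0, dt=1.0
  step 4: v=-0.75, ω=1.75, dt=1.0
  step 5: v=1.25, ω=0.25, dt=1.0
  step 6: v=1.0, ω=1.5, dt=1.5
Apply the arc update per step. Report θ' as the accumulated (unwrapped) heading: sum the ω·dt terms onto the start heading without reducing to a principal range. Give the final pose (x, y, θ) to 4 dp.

(4.8054, -2.7650, 2.8042)

step 1: θ'=0.4292 (R=1.0000) → pose (2.4161, -1.9093, 0.4292)
step 2: θ'=-1.4458 (R=-1.2000) → pose (4.1062, -2.8508, -1.4458)
step 3: θ'=-1.4458 (straight) → pose (4.3555, -4.8352, -1.4458)
step 4: θ'=0.3042 (R=-0.4286) → pose (3.8019, -4.4798, 0.3042)
step 5: θ'=0.5542 (R=5.0000) → pose (4.9356, -3.9609, 0.5542)
step 6: θ'=2.8042 (R=0.6667) → pose (4.8054, -2.7650, 2.8042)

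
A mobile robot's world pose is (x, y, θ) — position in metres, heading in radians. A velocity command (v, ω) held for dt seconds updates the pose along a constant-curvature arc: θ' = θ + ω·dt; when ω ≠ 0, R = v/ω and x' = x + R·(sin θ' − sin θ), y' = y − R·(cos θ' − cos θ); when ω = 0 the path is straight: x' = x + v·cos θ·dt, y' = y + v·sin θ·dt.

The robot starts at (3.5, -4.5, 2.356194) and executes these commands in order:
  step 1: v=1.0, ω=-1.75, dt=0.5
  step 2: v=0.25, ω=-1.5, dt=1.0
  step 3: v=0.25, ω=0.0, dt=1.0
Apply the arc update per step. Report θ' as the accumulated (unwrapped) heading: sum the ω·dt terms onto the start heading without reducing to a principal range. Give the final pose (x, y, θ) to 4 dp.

step 1: θ'=1.4812 (R=-0.5714) → pose (3.3349, -4.0448, 1.4812)
step 2: θ'=-0.0188 (R=-0.1667) → pose (3.5041, -3.8931, -0.0188)
step 3: θ'=-0.0188 (straight) → pose (3.7540, -3.8978, -0.0188)

(3.7540, -3.8978, -0.0188)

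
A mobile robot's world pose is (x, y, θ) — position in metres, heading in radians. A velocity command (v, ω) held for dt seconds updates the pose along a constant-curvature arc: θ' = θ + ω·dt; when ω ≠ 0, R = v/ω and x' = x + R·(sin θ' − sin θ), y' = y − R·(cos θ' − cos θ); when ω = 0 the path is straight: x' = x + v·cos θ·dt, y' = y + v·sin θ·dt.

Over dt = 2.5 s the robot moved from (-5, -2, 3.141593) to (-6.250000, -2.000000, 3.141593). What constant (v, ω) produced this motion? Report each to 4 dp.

Δθ = 3.141593 − 3.141593 = 0.000000
ω = Δθ/dt = 0.000000/2.5 = 0.0000
ω = 0 → v = (Δx·cos θ + Δy·sin θ)/dt = 0.5000

v = 0.5000, ω = 0.0000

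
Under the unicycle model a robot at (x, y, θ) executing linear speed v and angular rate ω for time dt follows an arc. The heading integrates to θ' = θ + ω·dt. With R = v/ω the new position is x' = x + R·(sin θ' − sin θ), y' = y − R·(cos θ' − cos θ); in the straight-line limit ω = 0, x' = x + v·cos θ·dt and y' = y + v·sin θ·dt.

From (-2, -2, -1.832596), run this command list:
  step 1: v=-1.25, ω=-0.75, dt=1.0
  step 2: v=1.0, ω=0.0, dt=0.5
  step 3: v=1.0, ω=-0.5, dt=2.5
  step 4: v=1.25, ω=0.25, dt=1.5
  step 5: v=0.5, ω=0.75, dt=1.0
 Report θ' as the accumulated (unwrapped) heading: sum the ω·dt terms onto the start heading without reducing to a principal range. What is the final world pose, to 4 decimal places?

(-6.1534, -0.2586, -2.7076)

step 1: θ'=-2.5826 (R=1.6667) → pose (-1.2740, -1.0184, -2.5826)
step 2: θ'=-2.5826 (straight) → pose (-1.6979, -1.2836, -2.5826)
step 3: θ'=-3.8326 (R=-2.0000) → pose (-4.0332, -1.1292, -3.8326)
step 4: θ'=-3.4576 (R=5.0000) → pose (-5.6659, -0.2298, -3.4576)
step 5: θ'=-2.7076 (R=0.6667) → pose (-6.1534, -0.2586, -2.7076)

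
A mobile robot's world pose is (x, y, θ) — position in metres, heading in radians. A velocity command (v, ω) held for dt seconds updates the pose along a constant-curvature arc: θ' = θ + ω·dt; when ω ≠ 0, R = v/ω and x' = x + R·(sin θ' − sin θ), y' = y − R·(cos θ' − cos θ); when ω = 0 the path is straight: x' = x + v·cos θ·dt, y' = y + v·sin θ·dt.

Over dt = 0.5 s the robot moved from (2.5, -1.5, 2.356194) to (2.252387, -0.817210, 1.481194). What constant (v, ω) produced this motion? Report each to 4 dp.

v = 1.5000, ω = -1.7500

Δθ = 1.481194 − 2.356194 = -0.875000
ω = Δθ/dt = -0.875000/0.5 = -1.7500
R = −Δy/(cos θ' − cos θ) = -0.8571
v = R·ω = -0.8571·-1.7500 = 1.5000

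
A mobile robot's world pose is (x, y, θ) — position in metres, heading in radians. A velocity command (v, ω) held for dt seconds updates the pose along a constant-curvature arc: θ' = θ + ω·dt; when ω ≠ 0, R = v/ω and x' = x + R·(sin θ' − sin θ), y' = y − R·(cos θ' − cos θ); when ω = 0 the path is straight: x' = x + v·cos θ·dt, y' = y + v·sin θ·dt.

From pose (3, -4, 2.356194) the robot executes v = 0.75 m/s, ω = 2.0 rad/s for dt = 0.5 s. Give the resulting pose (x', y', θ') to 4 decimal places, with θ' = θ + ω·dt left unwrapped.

(2.6550, -3.8988, 3.3562)

θ' = 2.3562 + 2.0·0.5 = 3.3562
R = v/ω = 0.75/2.0 = 0.3750
x' = 3 + 0.3750·(sin 3.3562 − sin 2.3562) = 2.6550
y' = -4 − 0.3750·(cos 3.3562 − cos 2.3562) = -3.8988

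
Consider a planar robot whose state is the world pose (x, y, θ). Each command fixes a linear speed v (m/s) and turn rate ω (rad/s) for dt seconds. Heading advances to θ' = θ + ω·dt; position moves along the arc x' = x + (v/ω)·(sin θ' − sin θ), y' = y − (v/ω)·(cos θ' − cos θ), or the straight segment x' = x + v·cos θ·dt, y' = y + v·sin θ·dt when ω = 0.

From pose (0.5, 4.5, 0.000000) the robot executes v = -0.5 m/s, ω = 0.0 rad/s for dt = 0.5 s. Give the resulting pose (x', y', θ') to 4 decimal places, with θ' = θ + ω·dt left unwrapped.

(0.2500, 4.5000, 0.0000)

θ' = 0.0000 + 0.0·0.5 = 0.0000
ω = 0 → straight: x' = 0.5 + -0.5·cos(0.0000)·0.5 = 0.2500
y' = 4.5 + -0.5·sin(0.0000)·0.5 = 4.5000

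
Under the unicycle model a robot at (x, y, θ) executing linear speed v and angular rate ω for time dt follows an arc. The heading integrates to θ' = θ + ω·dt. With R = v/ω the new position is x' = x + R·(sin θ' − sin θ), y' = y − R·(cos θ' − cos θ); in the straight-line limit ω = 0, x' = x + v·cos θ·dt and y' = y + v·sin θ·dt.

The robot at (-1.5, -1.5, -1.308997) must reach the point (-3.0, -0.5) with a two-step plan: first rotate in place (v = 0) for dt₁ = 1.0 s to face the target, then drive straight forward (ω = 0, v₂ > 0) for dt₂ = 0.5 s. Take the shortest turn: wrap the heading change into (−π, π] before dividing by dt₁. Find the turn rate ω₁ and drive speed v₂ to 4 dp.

heading to target = atan2(-0.5−-1.5, -3−-1.5) = 2.5536
Δθ = wrap(2.5536 − -1.3090) = -2.4206; ω₁ = Δθ/dt₁ = -2.4206
distance = √((-3−-1.5)² + (-0.5−-1.5)²) = 1.8028; v₂ = distance/dt₂ = 3.6056

ω₁ = -2.4206, v₂ = 3.6056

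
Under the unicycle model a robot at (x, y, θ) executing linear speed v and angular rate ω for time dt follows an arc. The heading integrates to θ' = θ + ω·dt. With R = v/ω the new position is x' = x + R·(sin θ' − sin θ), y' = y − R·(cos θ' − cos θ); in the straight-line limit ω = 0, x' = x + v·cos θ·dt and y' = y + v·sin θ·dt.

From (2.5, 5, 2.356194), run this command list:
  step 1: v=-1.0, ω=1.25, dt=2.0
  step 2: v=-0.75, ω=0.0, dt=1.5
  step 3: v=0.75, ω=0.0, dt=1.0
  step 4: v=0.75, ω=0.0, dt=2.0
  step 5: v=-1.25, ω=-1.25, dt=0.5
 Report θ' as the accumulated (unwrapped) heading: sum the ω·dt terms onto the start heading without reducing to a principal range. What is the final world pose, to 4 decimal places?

step 1: θ'=4.8562 (R=-0.8000) → pose (3.8574, 5.6803, 4.8562)
step 2: θ'=4.8562 (straight) → pose (3.6962, 6.7937, 4.8562)
step 3: θ'=4.8562 (straight) → pose (3.8037, 6.0515, 4.8562)
step 4: θ'=4.8562 (straight) → pose (4.0187, 4.5669, 4.8562)
step 5: θ'=4.2312 (R=1.0000) → pose (4.1219, 5.1731, 4.2312)

(4.1219, 5.1731, 4.2312)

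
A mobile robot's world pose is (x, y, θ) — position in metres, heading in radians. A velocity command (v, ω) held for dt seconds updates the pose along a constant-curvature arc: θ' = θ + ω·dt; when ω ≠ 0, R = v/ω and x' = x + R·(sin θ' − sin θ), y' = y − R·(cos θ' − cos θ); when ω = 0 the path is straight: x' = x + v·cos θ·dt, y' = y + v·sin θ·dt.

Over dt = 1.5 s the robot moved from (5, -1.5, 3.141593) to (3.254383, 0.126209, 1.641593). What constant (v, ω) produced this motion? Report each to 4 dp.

v = 1.7500, ω = -1.0000

Δθ = 1.641593 − 3.141593 = -1.500000
ω = Δθ/dt = -1.500000/1.5 = -1.0000
R = Δx/(sin θ' − sin θ) = -1.7500
v = R·ω = -1.7500·-1.0000 = 1.7500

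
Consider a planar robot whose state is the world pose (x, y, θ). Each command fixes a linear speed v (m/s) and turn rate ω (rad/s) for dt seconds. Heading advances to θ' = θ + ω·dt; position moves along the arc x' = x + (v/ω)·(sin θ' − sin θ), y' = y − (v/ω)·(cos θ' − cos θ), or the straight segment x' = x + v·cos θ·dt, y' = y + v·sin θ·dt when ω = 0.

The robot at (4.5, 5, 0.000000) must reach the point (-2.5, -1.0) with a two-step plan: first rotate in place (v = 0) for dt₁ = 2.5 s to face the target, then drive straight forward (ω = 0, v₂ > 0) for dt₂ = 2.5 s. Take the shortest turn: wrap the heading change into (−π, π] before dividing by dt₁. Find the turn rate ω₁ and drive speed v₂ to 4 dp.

heading to target = atan2(-1−5, -2.5−4.5) = -2.4330
Δθ = wrap(-2.4330 − 0.0000) = -2.4330; ω₁ = Δθ/dt₁ = -0.9732
distance = √((-2.5−4.5)² + (-1−5)²) = 9.2195; v₂ = distance/dt₂ = 3.6878

ω₁ = -0.9732, v₂ = 3.6878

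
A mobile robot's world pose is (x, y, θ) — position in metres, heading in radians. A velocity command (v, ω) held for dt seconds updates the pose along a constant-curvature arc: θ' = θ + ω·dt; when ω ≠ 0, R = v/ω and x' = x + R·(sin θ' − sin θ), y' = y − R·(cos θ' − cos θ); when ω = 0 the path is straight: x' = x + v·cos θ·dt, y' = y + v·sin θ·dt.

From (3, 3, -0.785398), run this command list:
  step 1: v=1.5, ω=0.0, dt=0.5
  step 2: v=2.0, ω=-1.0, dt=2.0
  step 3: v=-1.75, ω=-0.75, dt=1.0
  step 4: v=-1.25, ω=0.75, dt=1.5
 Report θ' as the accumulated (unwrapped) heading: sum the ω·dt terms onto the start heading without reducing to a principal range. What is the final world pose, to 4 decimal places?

(6.2749, -0.5527, -2.4104)

step 1: θ'=-0.7854 (straight) → pose (3.5303, 2.4697, -0.7854)
step 2: θ'=-2.7854 (R=-2.0000) → pose (2.8135, -0.8190, -2.7854)
step 3: θ'=-3.5354 (R=2.3333) → pose (4.5225, -0.8511, -3.5354)
step 4: θ'=-2.4104 (R=-1.6667) → pose (6.2749, -0.5527, -2.4104)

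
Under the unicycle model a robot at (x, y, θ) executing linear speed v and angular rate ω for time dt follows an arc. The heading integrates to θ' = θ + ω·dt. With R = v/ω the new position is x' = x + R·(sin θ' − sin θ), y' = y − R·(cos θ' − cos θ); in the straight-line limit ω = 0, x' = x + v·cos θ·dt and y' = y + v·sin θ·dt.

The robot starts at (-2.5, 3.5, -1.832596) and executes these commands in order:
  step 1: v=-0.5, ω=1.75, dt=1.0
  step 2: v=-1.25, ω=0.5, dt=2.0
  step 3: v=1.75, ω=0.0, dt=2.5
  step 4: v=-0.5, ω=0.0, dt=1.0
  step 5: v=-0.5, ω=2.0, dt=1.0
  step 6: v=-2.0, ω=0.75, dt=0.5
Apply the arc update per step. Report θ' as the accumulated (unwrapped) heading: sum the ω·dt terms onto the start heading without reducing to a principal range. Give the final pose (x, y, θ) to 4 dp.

step 1: θ'=-0.0826 (R=-0.2857) → pose (-2.7524, 3.8587, -0.0826)
step 2: θ'=0.9174 (R=-2.5000) → pose (-4.9437, 2.8869, 0.9174)
step 3: θ'=0.9174 (straight) → pose (-2.2842, 6.3608, 0.9174)
step 4: θ'=0.9174 (straight) → pose (-2.5882, 5.9638, 0.9174)
step 5: θ'=2.9174 (R=-0.2500) → pose (-2.4453, 5.5681, 2.9174)
step 6: θ'=3.2924 (R=-2.6667) → pose (-1.4518, 5.5316, 3.2924)

(-1.4518, 5.5316, 3.2924)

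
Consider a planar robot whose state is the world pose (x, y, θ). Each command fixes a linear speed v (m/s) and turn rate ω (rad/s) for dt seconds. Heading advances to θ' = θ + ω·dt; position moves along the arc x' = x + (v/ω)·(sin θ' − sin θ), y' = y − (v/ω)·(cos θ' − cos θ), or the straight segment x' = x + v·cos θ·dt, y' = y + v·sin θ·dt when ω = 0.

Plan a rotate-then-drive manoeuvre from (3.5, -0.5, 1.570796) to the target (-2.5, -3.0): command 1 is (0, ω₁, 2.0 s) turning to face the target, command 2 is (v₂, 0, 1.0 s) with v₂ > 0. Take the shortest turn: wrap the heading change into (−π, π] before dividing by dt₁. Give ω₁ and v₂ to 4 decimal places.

ω₁ = 0.9828, v₂ = 6.5000

heading to target = atan2(-3−-0.5, -2.5−3.5) = -2.7468
Δθ = wrap(-2.7468 − 1.5708) = 1.9656; ω₁ = Δθ/dt₁ = 0.9828
distance = √((-2.5−3.5)² + (-3−-0.5)²) = 6.5000; v₂ = distance/dt₂ = 6.5000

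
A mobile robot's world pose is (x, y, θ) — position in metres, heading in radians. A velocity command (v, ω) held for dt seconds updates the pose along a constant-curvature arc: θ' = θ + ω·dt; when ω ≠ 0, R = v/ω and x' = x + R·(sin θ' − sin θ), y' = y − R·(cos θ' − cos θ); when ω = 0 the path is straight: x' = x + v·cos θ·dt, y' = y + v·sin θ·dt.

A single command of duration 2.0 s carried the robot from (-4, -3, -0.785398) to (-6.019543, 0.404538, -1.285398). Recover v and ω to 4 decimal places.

v = -2.0000, ω = -0.2500

Δθ = -1.285398 − -0.785398 = -0.500000
ω = Δθ/dt = -0.500000/2.0 = -0.2500
R = −Δy/(cos θ' − cos θ) = 8.0000
v = R·ω = 8.0000·-0.2500 = -2.0000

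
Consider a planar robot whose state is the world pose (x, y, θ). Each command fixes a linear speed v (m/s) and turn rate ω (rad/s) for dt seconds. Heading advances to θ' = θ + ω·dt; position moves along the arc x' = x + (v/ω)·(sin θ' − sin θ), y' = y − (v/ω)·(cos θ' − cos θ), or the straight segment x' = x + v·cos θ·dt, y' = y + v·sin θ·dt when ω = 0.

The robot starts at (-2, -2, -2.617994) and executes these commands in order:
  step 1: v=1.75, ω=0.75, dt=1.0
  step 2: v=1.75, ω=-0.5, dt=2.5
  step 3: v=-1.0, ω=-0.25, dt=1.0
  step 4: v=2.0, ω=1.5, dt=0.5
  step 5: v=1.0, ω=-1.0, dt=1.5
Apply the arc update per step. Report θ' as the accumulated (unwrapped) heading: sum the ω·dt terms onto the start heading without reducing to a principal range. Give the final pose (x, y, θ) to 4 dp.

(-7.6305, -5.7511, -4.1180)

step 1: θ'=-1.8680 (R=2.3333) → pose (-3.0644, -3.3374, -1.8680)
step 2: θ'=-3.1180 (R=-3.5000) → pose (-6.3284, -5.8115, -3.1180)
step 3: θ'=-3.3680 (R=4.0000) → pose (-5.3361, -5.9125, -3.3680)
step 4: θ'=-2.6180 (R=1.3333) → pose (-6.3020, -6.0571, -2.6180)
step 5: θ'=-4.1180 (R=-1.0000) → pose (-7.6305, -5.7511, -4.1180)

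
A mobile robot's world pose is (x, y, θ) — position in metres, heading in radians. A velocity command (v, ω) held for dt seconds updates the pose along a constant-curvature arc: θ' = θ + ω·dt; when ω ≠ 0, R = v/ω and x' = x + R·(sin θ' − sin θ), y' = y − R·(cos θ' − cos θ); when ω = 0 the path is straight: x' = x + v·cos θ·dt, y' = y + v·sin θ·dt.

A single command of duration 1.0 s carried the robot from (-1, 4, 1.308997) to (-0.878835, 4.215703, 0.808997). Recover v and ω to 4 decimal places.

v = 0.2500, ω = -0.5000

Δθ = 0.808997 − 1.308997 = -0.500000
ω = Δθ/dt = -0.500000/1.0 = -0.5000
R = −Δy/(cos θ' − cos θ) = -0.5000
v = R·ω = -0.5000·-0.5000 = 0.2500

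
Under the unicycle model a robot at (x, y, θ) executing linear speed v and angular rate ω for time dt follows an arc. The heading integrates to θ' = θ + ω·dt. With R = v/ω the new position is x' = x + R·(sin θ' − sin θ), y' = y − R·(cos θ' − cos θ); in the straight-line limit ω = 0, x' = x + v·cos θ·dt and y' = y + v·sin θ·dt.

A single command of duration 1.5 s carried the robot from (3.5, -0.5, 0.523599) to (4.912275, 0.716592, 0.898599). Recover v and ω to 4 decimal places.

v = 1.2500, ω = 0.2500

Δθ = 0.898599 − 0.523599 = 0.375000
ω = Δθ/dt = 0.375000/1.5 = 0.2500
R = Δx/(sin θ' − sin θ) = 5.0000
v = R·ω = 5.0000·0.2500 = 1.2500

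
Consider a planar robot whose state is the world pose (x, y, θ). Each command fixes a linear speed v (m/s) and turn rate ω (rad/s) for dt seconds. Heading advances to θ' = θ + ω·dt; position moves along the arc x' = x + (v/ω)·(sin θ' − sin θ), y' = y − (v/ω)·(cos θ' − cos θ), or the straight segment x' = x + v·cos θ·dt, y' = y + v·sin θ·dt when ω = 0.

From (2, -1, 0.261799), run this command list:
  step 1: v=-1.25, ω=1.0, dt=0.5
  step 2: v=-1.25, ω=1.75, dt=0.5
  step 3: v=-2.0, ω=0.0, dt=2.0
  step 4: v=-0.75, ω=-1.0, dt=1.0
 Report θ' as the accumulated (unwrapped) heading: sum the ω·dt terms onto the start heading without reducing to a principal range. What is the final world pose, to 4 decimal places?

step 1: θ'=0.7618 (R=-1.2500) → pose (1.4607, -1.3029, 0.7618)
step 2: θ'=1.6368 (R=-0.7143) → pose (1.2410, -1.8669, 1.6368)
step 3: θ'=1.6368 (straight) → pose (1.5048, -5.8582, 1.6368)
step 4: θ'=0.6368 (R=0.7500) → pose (1.2025, -6.5106, 0.6368)

(1.2025, -6.5106, 0.6368)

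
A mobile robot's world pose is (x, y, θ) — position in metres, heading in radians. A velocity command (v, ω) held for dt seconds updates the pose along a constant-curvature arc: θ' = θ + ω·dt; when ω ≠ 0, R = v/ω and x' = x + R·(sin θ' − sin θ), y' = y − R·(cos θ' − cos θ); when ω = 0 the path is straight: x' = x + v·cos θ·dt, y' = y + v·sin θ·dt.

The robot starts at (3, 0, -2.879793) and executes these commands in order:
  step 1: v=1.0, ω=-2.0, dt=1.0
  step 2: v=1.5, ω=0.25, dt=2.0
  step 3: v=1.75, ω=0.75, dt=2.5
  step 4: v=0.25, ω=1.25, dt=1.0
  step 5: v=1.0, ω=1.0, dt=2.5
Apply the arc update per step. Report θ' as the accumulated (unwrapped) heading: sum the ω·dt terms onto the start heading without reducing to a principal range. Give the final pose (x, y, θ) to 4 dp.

(0.3665, 4.4071, 1.2452)

step 1: θ'=-4.8798 (R=-0.5000) → pose (2.3776, 0.5663, -4.8798)
step 2: θ'=-4.3798 (R=6.0000) → pose (2.1326, 3.5250, -4.3798)
step 3: θ'=-2.5048 (R=2.3333) → pose (-1.4603, 4.6392, -2.5048)
step 4: θ'=-1.2548 (R=0.2000) → pose (-1.5314, 4.4162, -1.2548)
step 5: θ'=1.2452 (R=1.0000) → pose (0.3665, 4.4071, 1.2452)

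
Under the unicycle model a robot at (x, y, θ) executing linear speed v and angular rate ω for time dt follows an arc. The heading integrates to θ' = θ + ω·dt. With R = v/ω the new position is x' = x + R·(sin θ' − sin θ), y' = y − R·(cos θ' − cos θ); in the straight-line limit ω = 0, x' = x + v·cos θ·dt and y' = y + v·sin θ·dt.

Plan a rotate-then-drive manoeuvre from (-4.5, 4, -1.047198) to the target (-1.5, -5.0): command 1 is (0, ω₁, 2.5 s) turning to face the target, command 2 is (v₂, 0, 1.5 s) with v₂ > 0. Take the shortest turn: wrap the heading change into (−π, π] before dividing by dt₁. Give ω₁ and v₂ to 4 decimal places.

ω₁ = -0.0807, v₂ = 6.3246

heading to target = atan2(-5−4, -1.5−-4.5) = -1.2490
Δθ = wrap(-1.2490 − -1.0472) = -0.2018; ω₁ = Δθ/dt₁ = -0.0807
distance = √((-1.5−-4.5)² + (-5−4)²) = 9.4868; v₂ = distance/dt₂ = 6.3246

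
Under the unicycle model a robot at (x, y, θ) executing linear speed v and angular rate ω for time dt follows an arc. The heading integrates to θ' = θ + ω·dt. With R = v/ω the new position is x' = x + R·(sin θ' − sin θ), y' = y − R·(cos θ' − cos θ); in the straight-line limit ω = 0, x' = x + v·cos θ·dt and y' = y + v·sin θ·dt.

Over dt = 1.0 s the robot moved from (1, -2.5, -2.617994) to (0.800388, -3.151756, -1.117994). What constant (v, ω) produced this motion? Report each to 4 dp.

v = 0.7500, ω = 1.5000

Δθ = -1.117994 − -2.617994 = 1.500000
ω = Δθ/dt = 1.500000/1.0 = 1.5000
R = −Δy/(cos θ' − cos θ) = 0.5000
v = R·ω = 0.5000·1.5000 = 0.7500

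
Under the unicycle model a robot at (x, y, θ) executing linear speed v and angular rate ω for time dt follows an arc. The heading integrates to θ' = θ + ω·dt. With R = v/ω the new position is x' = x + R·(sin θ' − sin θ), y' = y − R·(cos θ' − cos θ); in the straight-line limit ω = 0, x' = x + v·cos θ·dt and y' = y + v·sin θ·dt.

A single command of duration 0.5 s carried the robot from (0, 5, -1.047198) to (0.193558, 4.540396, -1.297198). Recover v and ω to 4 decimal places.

Δθ = -1.297198 − -1.047198 = -0.250000
ω = Δθ/dt = -0.250000/0.5 = -0.5000
R = −Δy/(cos θ' − cos θ) = -2.0000
v = R·ω = -2.0000·-0.5000 = 1.0000

v = 1.0000, ω = -0.5000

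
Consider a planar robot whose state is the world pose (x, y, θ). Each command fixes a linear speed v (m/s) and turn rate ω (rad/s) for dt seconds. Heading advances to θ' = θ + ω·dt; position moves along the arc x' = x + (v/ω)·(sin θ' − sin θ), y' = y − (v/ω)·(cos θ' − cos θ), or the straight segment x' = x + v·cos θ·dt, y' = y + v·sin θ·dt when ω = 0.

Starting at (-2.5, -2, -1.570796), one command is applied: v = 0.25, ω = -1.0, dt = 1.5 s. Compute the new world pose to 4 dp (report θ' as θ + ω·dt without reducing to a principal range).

(-2.7323, -2.2494, -3.0708)

θ' = -1.5708 + -1.0·1.5 = -3.0708
R = v/ω = 0.25/-1.0 = -0.2500
x' = -2.5 + -0.2500·(sin -3.0708 − sin -1.5708) = -2.7323
y' = -2 − -0.2500·(cos -3.0708 − cos -1.5708) = -2.2494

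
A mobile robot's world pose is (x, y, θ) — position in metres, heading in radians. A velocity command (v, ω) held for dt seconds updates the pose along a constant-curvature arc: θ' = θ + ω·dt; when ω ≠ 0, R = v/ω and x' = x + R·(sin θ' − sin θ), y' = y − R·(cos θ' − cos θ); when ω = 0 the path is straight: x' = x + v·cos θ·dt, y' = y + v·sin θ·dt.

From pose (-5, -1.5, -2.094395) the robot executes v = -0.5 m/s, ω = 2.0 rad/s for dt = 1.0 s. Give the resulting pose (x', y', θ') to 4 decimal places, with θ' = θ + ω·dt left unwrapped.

(-5.1929, -1.1261, -0.0944)

θ' = -2.0944 + 2.0·1.0 = -0.0944
R = v/ω = -0.5/2.0 = -0.2500
x' = -5 + -0.2500·(sin -0.0944 − sin -2.0944) = -5.1929
y' = -1.5 − -0.2500·(cos -0.0944 − cos -2.0944) = -1.1261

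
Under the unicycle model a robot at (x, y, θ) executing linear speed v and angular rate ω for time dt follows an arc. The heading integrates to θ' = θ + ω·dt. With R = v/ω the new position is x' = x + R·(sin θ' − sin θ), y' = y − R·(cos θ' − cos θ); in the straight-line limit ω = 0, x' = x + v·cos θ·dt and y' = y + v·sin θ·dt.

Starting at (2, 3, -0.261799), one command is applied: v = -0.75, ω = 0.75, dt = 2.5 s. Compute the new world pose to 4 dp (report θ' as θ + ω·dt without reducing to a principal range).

(0.7421, 1.9917, 1.6132)

θ' = -0.2618 + 0.75·2.5 = 1.6132
R = v/ω = -0.75/0.75 = -1.0000
x' = 2 + -1.0000·(sin 1.6132 − sin -0.2618) = 0.7421
y' = 3 − -1.0000·(cos 1.6132 − cos -0.2618) = 1.9917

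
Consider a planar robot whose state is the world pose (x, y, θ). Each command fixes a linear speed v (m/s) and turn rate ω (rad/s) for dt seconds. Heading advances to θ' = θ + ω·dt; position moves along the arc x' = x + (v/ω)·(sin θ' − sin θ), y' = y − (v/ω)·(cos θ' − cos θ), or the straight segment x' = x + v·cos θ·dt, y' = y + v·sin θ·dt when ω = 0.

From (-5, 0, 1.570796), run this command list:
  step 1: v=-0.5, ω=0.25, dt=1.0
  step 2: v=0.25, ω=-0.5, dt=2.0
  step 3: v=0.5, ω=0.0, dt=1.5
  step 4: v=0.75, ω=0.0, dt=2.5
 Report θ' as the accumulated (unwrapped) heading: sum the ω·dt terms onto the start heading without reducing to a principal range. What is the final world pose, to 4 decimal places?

(-3.0299, 1.8904, 0.8208)

step 1: θ'=1.8208 (R=-2.0000) → pose (-4.9378, -0.4948, 1.8208)
step 2: θ'=0.8208 (R=-0.5000) → pose (-4.8192, -0.0303, 0.8208)
step 3: θ'=0.8208 (straight) → pose (-4.3080, 0.5185, 0.8208)
step 4: θ'=0.8208 (straight) → pose (-3.0299, 1.8904, 0.8208)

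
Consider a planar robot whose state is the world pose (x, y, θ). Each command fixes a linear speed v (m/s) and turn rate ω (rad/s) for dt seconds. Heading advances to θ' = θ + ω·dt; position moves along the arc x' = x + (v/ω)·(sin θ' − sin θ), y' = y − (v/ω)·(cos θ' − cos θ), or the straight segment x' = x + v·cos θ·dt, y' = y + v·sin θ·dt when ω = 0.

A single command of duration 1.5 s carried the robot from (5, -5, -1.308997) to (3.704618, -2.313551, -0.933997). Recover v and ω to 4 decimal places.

v = -2.0000, ω = 0.2500

Δθ = -0.933997 − -1.308997 = 0.375000
ω = Δθ/dt = 0.375000/1.5 = 0.2500
R = −Δy/(cos θ' − cos θ) = -8.0000
v = R·ω = -8.0000·0.2500 = -2.0000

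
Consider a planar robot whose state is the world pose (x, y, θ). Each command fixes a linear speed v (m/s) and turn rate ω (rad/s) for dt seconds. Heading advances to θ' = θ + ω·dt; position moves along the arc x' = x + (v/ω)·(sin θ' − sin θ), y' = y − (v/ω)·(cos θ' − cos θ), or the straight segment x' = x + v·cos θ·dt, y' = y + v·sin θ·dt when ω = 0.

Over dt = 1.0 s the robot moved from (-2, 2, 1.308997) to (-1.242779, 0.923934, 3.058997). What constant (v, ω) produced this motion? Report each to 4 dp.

v = -1.5000, ω = 1.7500

Δθ = 3.058997 − 1.308997 = 1.750000
ω = Δθ/dt = 1.750000/1.0 = 1.7500
R = −Δy/(cos θ' − cos θ) = -0.8571
v = R·ω = -0.8571·1.7500 = -1.5000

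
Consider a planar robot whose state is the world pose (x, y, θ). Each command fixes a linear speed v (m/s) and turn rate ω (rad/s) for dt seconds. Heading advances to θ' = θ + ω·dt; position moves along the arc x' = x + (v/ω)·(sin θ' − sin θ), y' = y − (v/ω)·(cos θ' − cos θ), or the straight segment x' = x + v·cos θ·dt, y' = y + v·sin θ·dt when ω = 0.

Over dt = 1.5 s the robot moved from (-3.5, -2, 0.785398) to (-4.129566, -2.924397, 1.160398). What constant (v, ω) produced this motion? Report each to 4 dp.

v = -0.7500, ω = 0.2500

Δθ = 1.160398 − 0.785398 = 0.375000
ω = Δθ/dt = 0.375000/1.5 = 0.2500
R = −Δy/(cos θ' − cos θ) = -3.0000
v = R·ω = -3.0000·0.2500 = -0.7500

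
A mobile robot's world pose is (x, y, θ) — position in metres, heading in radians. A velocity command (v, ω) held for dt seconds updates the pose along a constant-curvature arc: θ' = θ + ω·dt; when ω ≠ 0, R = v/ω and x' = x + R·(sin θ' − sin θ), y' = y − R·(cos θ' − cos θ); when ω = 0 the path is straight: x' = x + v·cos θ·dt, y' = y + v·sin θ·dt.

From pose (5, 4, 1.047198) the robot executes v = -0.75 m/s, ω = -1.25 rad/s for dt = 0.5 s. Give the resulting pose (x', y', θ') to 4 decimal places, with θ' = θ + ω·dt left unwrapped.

θ' = 1.0472 + -1.25·0.5 = 0.4222
R = v/ω = -0.75/-1.25 = 0.6000
x' = 5 + 0.6000·(sin 0.4222 − sin 1.0472) = 4.7262
y' = 4 − 0.6000·(cos 0.4222 − cos 1.0472) = 3.7527

(4.7262, 3.7527, 0.4222)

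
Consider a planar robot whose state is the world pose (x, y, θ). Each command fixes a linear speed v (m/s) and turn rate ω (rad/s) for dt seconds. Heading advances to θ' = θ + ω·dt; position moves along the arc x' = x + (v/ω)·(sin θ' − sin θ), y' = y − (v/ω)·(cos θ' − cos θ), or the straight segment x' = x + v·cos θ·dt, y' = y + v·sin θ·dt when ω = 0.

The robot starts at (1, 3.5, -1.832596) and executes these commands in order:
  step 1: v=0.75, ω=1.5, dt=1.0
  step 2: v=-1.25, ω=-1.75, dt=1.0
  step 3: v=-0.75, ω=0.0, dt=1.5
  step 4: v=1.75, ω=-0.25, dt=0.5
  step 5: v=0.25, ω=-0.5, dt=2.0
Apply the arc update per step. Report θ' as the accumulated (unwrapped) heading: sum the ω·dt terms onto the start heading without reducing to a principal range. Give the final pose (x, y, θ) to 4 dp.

step 1: θ'=-0.3326 (R=0.5000) → pose (1.3197, 2.8980, -0.3326)
step 2: θ'=-2.0826 (R=0.7143) → pose (0.9302, 3.9230, -2.0826)
step 3: θ'=-2.0826 (straight) → pose (1.4811, 4.9038, -2.0826)
step 4: θ'=-2.2076 (R=-7.0000) → pose (1.0061, 4.1697, -2.2076)
step 5: θ'=-3.2076 (R=-0.5000) → pose (0.5711, 3.9681, -3.2076)

(0.5711, 3.9681, -3.2076)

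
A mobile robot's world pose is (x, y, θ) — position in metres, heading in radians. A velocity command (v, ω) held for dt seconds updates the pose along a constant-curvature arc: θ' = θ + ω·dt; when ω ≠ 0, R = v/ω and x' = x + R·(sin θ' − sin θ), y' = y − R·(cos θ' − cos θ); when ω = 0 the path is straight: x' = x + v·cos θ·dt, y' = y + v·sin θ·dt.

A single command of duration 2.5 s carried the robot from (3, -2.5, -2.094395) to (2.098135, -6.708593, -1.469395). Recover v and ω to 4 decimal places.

Δθ = -1.469395 − -2.094395 = 0.625000
ω = Δθ/dt = 0.625000/2.5 = 0.2500
R = −Δy/(cos θ' − cos θ) = 7.0000
v = R·ω = 7.0000·0.2500 = 1.7500

v = 1.7500, ω = 0.2500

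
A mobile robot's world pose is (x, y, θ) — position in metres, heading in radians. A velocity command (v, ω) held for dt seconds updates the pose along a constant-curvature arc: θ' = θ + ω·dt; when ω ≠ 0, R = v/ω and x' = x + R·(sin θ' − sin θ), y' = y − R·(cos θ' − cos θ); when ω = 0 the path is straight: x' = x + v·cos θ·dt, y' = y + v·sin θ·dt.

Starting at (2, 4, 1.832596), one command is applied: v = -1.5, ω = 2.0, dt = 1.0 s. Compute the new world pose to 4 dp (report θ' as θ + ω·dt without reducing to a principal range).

(3.2024, 3.6162, 3.8326)

θ' = 1.8326 + 2.0·1.0 = 3.8326
R = v/ω = -1.5/2.0 = -0.7500
x' = 2 + -0.7500·(sin 3.8326 − sin 1.8326) = 3.2024
y' = 4 − -0.7500·(cos 3.8326 − cos 1.8326) = 3.6162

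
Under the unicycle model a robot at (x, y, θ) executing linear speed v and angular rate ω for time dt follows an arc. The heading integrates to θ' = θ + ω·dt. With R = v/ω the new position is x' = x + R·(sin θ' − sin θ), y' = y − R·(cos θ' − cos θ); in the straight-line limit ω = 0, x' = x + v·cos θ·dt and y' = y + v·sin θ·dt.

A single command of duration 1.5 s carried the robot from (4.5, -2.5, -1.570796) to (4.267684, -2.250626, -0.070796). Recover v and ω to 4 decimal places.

v = -0.2500, ω = 1.0000

Δθ = -0.070796 − -1.570796 = 1.500000
ω = Δθ/dt = 1.500000/1.5 = 1.0000
R = −Δy/(cos θ' − cos θ) = -0.2500
v = R·ω = -0.2500·1.0000 = -0.2500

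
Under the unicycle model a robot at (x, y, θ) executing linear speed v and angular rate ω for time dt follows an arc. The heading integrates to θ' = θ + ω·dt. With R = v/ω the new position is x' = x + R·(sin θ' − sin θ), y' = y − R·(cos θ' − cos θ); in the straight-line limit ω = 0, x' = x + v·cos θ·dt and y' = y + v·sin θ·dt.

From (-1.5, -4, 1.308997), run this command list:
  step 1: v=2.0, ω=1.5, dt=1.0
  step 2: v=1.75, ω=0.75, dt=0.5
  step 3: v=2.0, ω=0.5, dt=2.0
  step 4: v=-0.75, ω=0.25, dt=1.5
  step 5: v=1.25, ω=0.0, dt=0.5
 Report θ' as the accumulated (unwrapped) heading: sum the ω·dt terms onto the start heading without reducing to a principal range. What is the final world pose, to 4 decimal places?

(-6.2198, -3.8123, 4.5590)

step 1: θ'=2.8090 (R=1.3333) → pose (-2.3526, -2.3946, 2.8090)
step 2: θ'=3.1840 (R=2.3333) → pose (-3.2133, -2.2689, 3.1840)
step 3: θ'=4.1840 (R=4.0000) → pose (-6.4982, -4.2487, 4.1840)
step 4: θ'=4.5590 (R=-3.0000) → pose (-6.1243, -3.1946, 4.5590)
step 5: θ'=4.5590 (straight) → pose (-6.2198, -3.8123, 4.5590)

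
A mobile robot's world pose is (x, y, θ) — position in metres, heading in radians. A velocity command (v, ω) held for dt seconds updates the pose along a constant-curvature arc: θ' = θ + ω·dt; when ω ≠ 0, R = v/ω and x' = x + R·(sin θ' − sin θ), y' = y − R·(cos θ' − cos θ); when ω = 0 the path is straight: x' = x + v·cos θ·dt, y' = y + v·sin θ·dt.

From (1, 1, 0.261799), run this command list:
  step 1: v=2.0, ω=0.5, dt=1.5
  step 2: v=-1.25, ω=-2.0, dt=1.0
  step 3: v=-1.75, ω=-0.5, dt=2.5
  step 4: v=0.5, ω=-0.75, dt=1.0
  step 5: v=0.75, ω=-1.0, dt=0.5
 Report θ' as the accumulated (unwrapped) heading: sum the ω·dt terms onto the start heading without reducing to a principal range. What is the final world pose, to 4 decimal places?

(1.6866, 6.6115, -3.4882)

step 1: θ'=1.0118 (R=4.0000) → pose (3.3559, 2.7424, 1.0118)
step 2: θ'=-0.9882 (R=0.6250) → pose (2.3041, 2.7299, -0.9882)
step 3: θ'=-2.2382 (R=3.5000) → pose (2.4777, 6.8219, -2.2382)
step 4: θ'=-2.9882 (R=-0.6667) → pose (2.0560, 6.5757, -2.9882)
step 5: θ'=-3.4882 (R=-0.7500) → pose (1.6866, 6.6115, -3.4882)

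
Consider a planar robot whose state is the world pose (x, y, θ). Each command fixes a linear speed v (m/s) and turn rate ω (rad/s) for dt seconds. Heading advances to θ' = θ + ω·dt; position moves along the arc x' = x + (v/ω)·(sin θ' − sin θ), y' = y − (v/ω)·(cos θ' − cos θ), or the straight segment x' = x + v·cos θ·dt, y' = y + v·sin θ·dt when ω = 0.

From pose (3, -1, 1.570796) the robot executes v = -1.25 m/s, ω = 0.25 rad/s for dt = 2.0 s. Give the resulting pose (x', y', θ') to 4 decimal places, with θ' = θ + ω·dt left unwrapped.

(3.6121, -3.3971, 2.0708)

θ' = 1.5708 + 0.25·2.0 = 2.0708
R = v/ω = -1.25/0.25 = -5.0000
x' = 3 + -5.0000·(sin 2.0708 − sin 1.5708) = 3.6121
y' = -1 − -5.0000·(cos 2.0708 − cos 1.5708) = -3.3971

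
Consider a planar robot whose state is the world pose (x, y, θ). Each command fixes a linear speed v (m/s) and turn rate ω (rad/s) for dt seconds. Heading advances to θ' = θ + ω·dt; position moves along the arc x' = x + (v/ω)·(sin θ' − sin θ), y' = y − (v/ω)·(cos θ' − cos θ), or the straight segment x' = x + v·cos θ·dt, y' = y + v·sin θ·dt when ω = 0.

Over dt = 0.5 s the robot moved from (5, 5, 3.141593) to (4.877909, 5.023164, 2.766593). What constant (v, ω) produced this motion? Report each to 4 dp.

v = 0.2500, ω = -0.7500

Δθ = 2.766593 − 3.141593 = -0.375000
ω = Δθ/dt = -0.375000/0.5 = -0.7500
R = Δx/(sin θ' − sin θ) = -0.3333
v = R·ω = -0.3333·-0.7500 = 0.2500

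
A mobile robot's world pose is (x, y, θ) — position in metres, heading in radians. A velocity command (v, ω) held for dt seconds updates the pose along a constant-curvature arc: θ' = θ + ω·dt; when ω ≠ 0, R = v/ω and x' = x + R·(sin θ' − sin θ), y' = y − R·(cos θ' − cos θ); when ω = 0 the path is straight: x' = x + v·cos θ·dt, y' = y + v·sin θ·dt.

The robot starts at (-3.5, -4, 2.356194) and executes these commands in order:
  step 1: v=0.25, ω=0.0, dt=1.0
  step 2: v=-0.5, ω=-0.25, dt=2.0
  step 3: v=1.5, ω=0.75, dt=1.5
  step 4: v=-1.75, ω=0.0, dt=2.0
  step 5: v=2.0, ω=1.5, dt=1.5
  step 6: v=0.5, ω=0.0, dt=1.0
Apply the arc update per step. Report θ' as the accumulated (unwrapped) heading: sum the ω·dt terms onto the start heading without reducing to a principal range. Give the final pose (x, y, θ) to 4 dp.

step 1: θ'=2.3562 (straight) → pose (-3.6768, -3.8232, 2.3562)
step 2: θ'=1.8562 (R=2.0000) → pose (-3.1719, -4.6744, 1.8562)
step 3: θ'=2.9812 (R=2.0000) → pose (-4.7716, -3.2631, 2.9812)
step 4: θ'=2.9812 (straight) → pose (-1.3165, -3.8221, 2.9812)
step 5: θ'=5.2312 (R=1.3333) → pose (-2.6873, -5.7994, 5.2312)
step 6: θ'=5.2312 (straight) → pose (-2.4394, -6.2336, 5.2312)

(-2.4394, -6.2336, 5.2312)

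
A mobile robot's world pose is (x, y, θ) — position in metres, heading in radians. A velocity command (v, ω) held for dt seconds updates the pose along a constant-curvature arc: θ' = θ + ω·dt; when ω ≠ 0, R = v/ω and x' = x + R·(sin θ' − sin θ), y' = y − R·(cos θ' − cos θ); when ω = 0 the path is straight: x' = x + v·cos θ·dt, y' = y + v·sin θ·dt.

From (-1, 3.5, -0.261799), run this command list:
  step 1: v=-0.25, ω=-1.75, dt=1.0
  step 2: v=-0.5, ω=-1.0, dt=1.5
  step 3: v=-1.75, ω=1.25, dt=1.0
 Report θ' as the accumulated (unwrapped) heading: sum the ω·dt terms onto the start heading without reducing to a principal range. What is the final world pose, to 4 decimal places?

(1.1262, 4.3646, -2.2618)

step 1: θ'=-2.0118 (R=0.1429) → pose (-1.0922, 3.6990, -2.0118)
step 2: θ'=-3.5118 (R=0.5000) → pose (-0.4591, 3.9517, -3.5118)
step 3: θ'=-2.2618 (R=-1.4000) → pose (1.1262, 4.3646, -2.2618)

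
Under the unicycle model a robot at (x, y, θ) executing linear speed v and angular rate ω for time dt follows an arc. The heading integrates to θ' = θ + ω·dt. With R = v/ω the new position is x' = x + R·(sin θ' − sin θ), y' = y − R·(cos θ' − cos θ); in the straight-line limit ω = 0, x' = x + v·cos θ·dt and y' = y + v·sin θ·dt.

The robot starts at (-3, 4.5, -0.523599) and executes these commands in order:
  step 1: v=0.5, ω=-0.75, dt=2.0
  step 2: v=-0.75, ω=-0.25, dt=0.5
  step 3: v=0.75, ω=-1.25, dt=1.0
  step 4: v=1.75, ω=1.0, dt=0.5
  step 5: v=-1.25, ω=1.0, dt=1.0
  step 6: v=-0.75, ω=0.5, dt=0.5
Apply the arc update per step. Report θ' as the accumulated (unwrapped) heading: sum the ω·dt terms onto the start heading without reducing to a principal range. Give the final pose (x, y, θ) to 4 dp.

step 1: θ'=-2.0236 (R=-0.6667) → pose (-2.7339, 3.6310, -2.0236)
step 2: θ'=-2.1486 (R=3.0000) → pose (-2.5492, 3.9571, -2.1486)
step 3: θ'=-3.3986 (R=-0.6000) → pose (-3.2043, 3.7045, -3.3986)
step 4: θ'=-2.8986 (R=1.7500) → pose (-4.0702, 3.7106, -2.8986)
step 5: θ'=-1.8986 (R=-1.2500) → pose (-3.1875, 4.5214, -1.8986)
step 6: θ'=-1.6486 (R=-1.5000) → pose (-3.1122, 4.8877, -1.6486)

(-3.1122, 4.8877, -1.6486)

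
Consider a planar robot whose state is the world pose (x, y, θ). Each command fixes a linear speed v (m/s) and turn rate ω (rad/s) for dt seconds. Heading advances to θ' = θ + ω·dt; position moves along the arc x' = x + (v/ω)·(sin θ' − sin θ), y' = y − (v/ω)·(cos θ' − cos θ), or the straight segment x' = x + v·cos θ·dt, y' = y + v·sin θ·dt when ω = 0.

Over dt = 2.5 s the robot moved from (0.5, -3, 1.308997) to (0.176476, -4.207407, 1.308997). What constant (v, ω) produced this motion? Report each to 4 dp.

Δθ = 1.308997 − 1.308997 = 0.000000
ω = Δθ/dt = 0.000000/2.5 = 0.0000
ω = 0 → v = (Δx·cos θ + Δy·sin θ)/dt = -0.5000

v = -0.5000, ω = 0.0000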